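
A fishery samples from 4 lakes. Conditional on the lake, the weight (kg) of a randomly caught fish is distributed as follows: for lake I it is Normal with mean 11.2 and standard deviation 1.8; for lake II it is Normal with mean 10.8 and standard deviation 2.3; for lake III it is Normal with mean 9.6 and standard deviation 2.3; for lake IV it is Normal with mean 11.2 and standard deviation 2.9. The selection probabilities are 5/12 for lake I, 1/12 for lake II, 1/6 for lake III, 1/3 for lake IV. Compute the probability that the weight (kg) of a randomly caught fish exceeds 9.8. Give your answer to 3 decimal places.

0.687

Conditional on each lake, P(X > 9.8): I: 0.78165; II: 0.66814; III: 0.465353; IV: 0.685366.
By total probability, P(X > 9.8) = 0.416667·0.78165 + 0.0833333·0.66814 + 0.166667·0.465353 + 0.333333·0.685366 = 0.68738.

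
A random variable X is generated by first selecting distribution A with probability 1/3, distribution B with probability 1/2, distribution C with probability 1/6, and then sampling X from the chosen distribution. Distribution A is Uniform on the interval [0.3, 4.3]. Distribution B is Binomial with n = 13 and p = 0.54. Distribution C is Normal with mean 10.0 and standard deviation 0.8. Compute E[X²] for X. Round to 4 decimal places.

For each component E[X²] = Var + (mean)², giving A: 6.62333; B: 52.5096; C: 100.64.
Overall E[X²] = 0.333333·6.62333 + 0.5·52.5096 + 0.166667·100.64 = 45.2359.

45.2359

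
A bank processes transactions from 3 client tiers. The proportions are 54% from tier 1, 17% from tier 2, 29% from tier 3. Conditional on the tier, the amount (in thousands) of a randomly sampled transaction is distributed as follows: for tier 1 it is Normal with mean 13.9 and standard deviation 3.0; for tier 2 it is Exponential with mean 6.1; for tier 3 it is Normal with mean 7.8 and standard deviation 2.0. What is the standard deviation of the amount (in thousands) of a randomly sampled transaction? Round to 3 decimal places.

Per component, 1: μ=13.9, E[X²]=202.21; 2: μ=6.1, E[X²]=74.42; 3: μ=7.8, E[X²]=64.84.
E[X] = 0.54·13.9 + 0.17·6.1 + 0.29·7.8 = 10.805.
E[X²] = 0.54·202.21 + 0.17·74.42 + 0.29·64.84 = 140.648.
Var(X) = E[X²] − (E[X])² = 140.648 − 116.748 = 23.9004.
SD(X) = √23.9004 = 4.8888.

4.889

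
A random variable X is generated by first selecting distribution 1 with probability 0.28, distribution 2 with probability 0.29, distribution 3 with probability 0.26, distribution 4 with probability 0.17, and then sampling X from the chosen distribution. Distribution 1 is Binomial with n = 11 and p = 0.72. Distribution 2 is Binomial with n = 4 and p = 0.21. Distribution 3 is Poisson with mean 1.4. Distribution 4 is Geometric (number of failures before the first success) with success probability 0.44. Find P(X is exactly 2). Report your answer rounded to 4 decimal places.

Conditional on each component, P(X = 2): 1: 0.000301613; 2: 0.165137; 3: 0.241665; 4: 0.137984.
By total probability, P(X = 2) = 0.28·0.000301613 + 0.29·0.165137 + 0.26·0.241665 + 0.17·0.137984 = 0.134264.

0.1343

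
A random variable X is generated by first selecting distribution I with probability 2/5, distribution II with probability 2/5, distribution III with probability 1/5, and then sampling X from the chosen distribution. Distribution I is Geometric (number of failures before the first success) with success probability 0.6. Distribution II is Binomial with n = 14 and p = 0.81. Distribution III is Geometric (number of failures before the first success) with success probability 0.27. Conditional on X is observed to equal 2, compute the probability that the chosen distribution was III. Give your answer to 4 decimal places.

Likelihoods P(X=2 | ·): I: 0.096; II: 1.32146e-07; III: 0.143883.
Posterior ∝ prior × likelihood. Numerator for III: 0.2·0.143883 = 0.0287766.
Normalizing constant: 0.4·0.096 + 0.4·1.32146e-07 + 0.2·0.143883 = 0.0671767.
P(III | observation) = 0.0287766 / 0.0671767 = 0.428372.

0.4284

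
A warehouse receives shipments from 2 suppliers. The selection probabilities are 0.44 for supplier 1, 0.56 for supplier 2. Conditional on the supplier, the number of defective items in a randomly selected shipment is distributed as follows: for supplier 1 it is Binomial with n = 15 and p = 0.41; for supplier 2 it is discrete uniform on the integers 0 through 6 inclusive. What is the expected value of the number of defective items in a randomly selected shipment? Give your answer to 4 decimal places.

4.3860

Component means — 1: 6.15; 2: 3.
E[X] = 0.44·6.15 + 0.56·3 = 4.386.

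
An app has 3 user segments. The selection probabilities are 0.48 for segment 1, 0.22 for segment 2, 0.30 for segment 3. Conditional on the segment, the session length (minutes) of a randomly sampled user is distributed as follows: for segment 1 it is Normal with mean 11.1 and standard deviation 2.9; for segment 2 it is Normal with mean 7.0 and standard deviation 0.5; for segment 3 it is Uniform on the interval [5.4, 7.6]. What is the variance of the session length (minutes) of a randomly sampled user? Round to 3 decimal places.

Per component, 1: μ=11.1, E[X²]=131.62; 2: μ=7, E[X²]=49.25; 3: μ=6.5, E[X²]=42.6533.
E[X] = 0.48·11.1 + 0.22·7 + 0.3·6.5 = 8.818.
E[X²] = 0.48·131.62 + 0.22·49.25 + 0.3·42.6533 = 86.8086.
Var(X) = E[X²] − (E[X])² = 86.8086 − 77.7571 = 9.05148.

9.051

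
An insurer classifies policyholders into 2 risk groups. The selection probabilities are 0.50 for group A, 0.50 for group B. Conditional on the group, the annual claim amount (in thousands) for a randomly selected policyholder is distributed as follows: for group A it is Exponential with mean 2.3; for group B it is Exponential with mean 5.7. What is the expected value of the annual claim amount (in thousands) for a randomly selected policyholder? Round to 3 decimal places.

4.000

Component means — A: 2.3; B: 5.7.
E[X] = 0.5·2.3 + 0.5·5.7 = 4.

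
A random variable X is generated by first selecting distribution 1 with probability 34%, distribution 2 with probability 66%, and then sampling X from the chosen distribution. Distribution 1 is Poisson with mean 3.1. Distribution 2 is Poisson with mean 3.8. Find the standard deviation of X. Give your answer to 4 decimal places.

1.9162

Per component, 1: μ=3.1, E[X²]=12.71; 2: μ=3.8, E[X²]=18.24.
E[X] = 0.34·3.1 + 0.66·3.8 = 3.562.
E[X²] = 0.34·12.71 + 0.66·18.24 = 16.3598.
Var(X) = E[X²] − (E[X])² = 16.3598 − 12.6878 = 3.67196.
SD(X) = √3.67196 = 1.91623.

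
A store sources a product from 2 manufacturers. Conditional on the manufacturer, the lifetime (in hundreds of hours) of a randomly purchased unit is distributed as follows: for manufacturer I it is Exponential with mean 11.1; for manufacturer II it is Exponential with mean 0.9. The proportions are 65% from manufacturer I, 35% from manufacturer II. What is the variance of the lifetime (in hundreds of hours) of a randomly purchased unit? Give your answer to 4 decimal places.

104.0391

Per component, I: μ=11.1, E[X²]=246.42; II: μ=0.9, E[X²]=1.62.
E[X] = 0.65·11.1 + 0.35·0.9 = 7.53.
E[X²] = 0.65·246.42 + 0.35·1.62 = 160.74.
Var(X) = E[X²] − (E[X])² = 160.74 − 56.7009 = 104.039.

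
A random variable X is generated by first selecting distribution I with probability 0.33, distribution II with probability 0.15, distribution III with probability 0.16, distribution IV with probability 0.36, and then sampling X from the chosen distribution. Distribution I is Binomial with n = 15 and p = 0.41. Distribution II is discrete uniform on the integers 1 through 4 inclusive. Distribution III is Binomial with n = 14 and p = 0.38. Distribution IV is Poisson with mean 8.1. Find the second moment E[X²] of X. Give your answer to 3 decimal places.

46.396

For each component E[X²] = Var + (mean)², giving I: 41.451; II: 7.5; III: 31.6008; IV: 73.71.
Overall E[X²] = 0.33·41.451 + 0.15·7.5 + 0.16·31.6008 + 0.36·73.71 = 46.3956.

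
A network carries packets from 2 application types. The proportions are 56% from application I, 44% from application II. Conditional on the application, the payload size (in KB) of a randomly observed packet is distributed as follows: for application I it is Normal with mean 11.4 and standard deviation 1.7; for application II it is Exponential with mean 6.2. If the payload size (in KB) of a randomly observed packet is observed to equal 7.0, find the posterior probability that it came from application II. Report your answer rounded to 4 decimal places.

Likelihoods f(7.0 | ·): I: 0.00823759; II: 0.0521526.
Posterior ∝ prior × likelihood. Numerator for II: 0.44·0.0521526 = 0.0229471.
Normalizing constant: 0.56·0.00823759 + 0.44·0.0521526 = 0.0275602.
P(II | observation) = 0.0229471 / 0.0275602 = 0.832619.

0.8326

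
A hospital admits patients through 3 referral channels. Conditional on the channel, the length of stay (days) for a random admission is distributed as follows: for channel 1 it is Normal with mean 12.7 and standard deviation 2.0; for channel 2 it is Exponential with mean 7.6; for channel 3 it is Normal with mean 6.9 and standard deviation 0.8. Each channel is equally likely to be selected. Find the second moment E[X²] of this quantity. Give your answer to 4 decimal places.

109.6867

For each component E[X²] = Var + (mean)², giving 1: 165.29; 2: 115.52; 3: 48.25.
Overall E[X²] = 0.333333·165.29 + 0.333333·115.52 + 0.333333·48.25 = 109.687.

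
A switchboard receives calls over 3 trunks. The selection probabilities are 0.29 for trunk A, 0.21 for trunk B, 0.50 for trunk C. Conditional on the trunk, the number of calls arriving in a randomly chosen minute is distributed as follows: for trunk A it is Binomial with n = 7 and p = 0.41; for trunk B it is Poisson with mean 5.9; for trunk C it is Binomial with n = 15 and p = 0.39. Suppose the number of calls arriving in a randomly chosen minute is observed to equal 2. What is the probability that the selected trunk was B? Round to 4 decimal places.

0.1042

Likelihoods P(X=2 | ·): A: 0.252375; B: 0.04768; C: 0.0258587.
Posterior ∝ prior × likelihood. Numerator for B: 0.21·0.04768 = 0.0100128.
Normalizing constant: 0.29·0.252375 + 0.21·0.04768 + 0.5·0.0258587 = 0.096131.
P(B | observation) = 0.0100128 / 0.096131 = 0.104158.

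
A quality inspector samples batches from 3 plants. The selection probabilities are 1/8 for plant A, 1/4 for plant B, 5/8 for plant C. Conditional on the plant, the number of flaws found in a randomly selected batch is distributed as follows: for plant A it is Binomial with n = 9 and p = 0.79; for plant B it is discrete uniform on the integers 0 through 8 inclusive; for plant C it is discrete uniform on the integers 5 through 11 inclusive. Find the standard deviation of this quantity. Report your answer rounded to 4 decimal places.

2.6865

Per component, A: μ=7.11, E[X²]=52.0452; B: μ=4, E[X²]=22.6667; C: μ=8, E[X²]=68.
E[X] = 0.125·7.11 + 0.25·4 + 0.625·8 = 6.88875.
E[X²] = 0.125·52.0452 + 0.25·22.6667 + 0.625·68 = 54.6723.
Var(X) = E[X²] − (E[X])² = 54.6723 − 47.4549 = 7.21744.
SD(X) = √7.21744 = 2.68653.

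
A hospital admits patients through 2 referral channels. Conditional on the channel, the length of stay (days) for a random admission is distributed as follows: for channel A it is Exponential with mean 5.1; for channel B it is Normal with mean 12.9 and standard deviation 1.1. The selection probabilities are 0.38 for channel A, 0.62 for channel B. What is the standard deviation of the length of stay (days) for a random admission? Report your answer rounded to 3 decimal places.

4.997

Per component, A: μ=5.1, E[X²]=52.02; B: μ=12.9, E[X²]=167.62.
E[X] = 0.38·5.1 + 0.62·12.9 = 9.936.
E[X²] = 0.38·52.02 + 0.62·167.62 = 123.692.
Var(X) = E[X²] − (E[X])² = 123.692 − 98.7241 = 24.9679.
SD(X) = √24.9679 = 4.99679.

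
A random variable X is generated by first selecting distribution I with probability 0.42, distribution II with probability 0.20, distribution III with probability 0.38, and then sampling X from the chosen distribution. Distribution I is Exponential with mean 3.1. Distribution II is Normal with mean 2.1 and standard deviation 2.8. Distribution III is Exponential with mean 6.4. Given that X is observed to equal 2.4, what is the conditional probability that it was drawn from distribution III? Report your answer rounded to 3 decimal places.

Likelihoods f(2.4 | ·): I: 0.148734; II: 0.141664; III: 0.107389.
Posterior ∝ prior × likelihood. Numerator for III: 0.38·0.107389 = 0.0408078.
Normalizing constant: 0.42·0.148734 + 0.2·0.141664 + 0.38·0.107389 = 0.131609.
P(III | observation) = 0.0408078 / 0.131609 = 0.310069.

0.310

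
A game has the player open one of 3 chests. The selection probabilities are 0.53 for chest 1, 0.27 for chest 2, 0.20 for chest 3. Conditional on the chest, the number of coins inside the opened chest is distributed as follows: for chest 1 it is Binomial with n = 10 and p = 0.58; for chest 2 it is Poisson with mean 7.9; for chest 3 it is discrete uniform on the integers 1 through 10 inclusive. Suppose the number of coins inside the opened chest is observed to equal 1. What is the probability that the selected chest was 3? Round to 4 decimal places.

0.9074

Likelihoods P(X=1 | ·): 1: 0.00235869; 2: 0.00292887; 3: 0.1.
Posterior ∝ prior × likelihood. Numerator for 3: 0.2·0.1 = 0.02.
Normalizing constant: 0.53·0.00235869 + 0.27·0.00292887 + 0.2·0.1 = 0.0220409.
P(3 | observation) = 0.02 / 0.0220409 = 0.907404.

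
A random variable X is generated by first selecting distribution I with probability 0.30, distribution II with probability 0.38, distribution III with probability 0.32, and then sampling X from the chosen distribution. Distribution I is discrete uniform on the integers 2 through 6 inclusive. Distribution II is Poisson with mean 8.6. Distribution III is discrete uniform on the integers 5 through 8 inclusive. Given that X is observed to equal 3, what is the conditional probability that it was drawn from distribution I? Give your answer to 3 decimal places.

Likelihoods P(X=3 | ·): I: 0.2; II: 0.0195169; III: 0.
Posterior ∝ prior × likelihood. Numerator for I: 0.3·0.2 = 0.06.
Normalizing constant: 0.3·0.2 + 0.38·0.0195169 + 0.32·0 = 0.0674164.
P(I | observation) = 0.06 / 0.0674164 = 0.889991.

0.890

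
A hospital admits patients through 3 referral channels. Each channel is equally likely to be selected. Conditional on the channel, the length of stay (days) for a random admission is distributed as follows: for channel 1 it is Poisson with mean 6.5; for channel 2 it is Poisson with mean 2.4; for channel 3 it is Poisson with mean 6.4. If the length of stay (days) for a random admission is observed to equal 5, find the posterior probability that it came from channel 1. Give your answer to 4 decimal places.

Likelihoods P(X=5 | ·): 1: 0.145369; 2: 0.0601961; 3: 0.148674.
Posterior ∝ prior × likelihood. Numerator for 1: 0.333333·0.145369 = 0.0484563.
Normalizing constant: 0.333333·0.145369 + 0.333333·0.0601961 + 0.333333·0.148674 = 0.11808.
P(1 | observation) = 0.0484563 / 0.11808 = 0.41037.

0.4104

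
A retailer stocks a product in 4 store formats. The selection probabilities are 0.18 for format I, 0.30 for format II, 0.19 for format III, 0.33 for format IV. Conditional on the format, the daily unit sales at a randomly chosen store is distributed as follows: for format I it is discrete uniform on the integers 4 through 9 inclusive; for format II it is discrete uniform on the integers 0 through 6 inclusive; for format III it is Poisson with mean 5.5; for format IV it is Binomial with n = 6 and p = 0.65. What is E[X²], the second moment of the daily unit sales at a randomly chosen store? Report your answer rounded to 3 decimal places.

24.292

For each component E[X²] = Var + (mean)², giving I: 45.1667; II: 13; III: 35.75; IV: 16.575.
Overall E[X²] = 0.18·45.1667 + 0.3·13 + 0.19·35.75 + 0.33·16.575 = 24.2922.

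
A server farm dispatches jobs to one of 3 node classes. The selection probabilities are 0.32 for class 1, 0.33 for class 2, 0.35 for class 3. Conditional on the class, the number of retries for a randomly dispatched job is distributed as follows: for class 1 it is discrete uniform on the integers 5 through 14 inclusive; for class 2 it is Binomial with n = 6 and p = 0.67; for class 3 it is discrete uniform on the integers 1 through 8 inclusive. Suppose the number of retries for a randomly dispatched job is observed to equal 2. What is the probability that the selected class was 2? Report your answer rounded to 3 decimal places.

0.376

Likelihoods P(X=2 | ·): 1: 0; 2: 0.079854; 3: 0.125.
Posterior ∝ prior × likelihood. Numerator for 2: 0.33·0.079854 = 0.0263518.
Normalizing constant: 0.32·0 + 0.33·0.079854 + 0.35·0.125 = 0.0701018.
P(2 | observation) = 0.0263518 / 0.0701018 = 0.375908.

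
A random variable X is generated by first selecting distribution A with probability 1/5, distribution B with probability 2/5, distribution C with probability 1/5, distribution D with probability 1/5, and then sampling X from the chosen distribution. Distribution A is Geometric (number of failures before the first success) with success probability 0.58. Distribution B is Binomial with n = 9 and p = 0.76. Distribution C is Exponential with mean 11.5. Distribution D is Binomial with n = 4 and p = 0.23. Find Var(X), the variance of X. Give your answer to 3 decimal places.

44.155

Per component, A: μ=0.724138, E[X²]=1.77289; B: μ=6.84, E[X²]=48.4272; C: μ=11.5, E[X²]=264.5; D: μ=0.92, E[X²]=1.5548.
E[X] = 0.2·0.724138 + 0.4·6.84 + 0.2·11.5 + 0.2·0.92 = 5.36483.
E[X²] = 0.2·1.77289 + 0.4·48.4272 + 0.2·264.5 + 0.2·1.5548 = 72.9364.
Var(X) = E[X²] − (E[X])² = 72.9364 − 28.7814 = 44.155.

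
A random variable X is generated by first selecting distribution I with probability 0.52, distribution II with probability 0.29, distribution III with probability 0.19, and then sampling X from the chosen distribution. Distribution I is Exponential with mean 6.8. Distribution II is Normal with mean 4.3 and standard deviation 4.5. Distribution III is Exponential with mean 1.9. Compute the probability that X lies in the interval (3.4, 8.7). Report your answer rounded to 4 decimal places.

Conditional on each component, P(3.4 < X < 8.7): I: 0.32833; II: 0.415168; III: 0.156782.
By total probability, P(3.4 < X < 8.7) = 0.52·0.32833 + 0.29·0.415168 + 0.19·0.156782 = 0.320919.

0.3209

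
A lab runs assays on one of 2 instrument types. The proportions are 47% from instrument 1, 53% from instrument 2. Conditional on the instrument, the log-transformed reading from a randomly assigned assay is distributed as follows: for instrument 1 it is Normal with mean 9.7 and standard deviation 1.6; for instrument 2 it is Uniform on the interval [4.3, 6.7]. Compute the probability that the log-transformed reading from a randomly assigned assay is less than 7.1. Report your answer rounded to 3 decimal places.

0.554

Conditional on each instrument, P(X < 7.1): 1: 0.0520813; 2: 1.
By total probability, P(X < 7.1) = 0.47·0.0520813 + 0.53·1 = 0.554478.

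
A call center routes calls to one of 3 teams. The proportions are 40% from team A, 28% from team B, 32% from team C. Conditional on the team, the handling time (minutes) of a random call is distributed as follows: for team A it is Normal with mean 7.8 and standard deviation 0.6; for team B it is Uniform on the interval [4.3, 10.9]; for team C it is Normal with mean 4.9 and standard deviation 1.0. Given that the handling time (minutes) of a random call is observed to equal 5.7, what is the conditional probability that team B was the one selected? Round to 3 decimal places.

0.313

Likelihoods f(5.7 | ·): A: 0.00145447; B: 0.151515; C: 0.289692.
Posterior ∝ prior × likelihood. Numerator for B: 0.28·0.151515 = 0.0424242.
Normalizing constant: 0.4·0.00145447 + 0.28·0.151515 + 0.32·0.289692 = 0.135707.
P(B | observation) = 0.0424242 / 0.135707 = 0.312616.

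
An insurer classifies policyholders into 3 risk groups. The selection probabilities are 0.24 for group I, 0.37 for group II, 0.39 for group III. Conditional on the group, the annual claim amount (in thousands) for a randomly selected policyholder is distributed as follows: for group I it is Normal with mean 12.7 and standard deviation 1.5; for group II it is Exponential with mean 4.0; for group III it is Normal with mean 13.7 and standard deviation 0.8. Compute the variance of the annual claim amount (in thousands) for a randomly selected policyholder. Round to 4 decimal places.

Per component, I: μ=12.7, E[X²]=163.54; II: μ=4, E[X²]=32; III: μ=13.7, E[X²]=188.33.
E[X] = 0.24·12.7 + 0.37·4 + 0.39·13.7 = 9.871.
E[X²] = 0.24·163.54 + 0.37·32 + 0.39·188.33 = 124.538.
Var(X) = E[X²] − (E[X])² = 124.538 − 97.4366 = 27.1017.

27.1017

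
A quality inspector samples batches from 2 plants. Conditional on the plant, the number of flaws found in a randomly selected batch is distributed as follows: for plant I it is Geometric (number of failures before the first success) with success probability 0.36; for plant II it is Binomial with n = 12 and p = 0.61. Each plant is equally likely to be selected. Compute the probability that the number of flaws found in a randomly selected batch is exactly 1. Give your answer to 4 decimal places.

Conditional on each plant, P(X = 1): I: 0.2304; II: 0.000232392.
By total probability, P(X = 1) = 0.5·0.2304 + 0.5·0.000232392 = 0.115316.

0.1153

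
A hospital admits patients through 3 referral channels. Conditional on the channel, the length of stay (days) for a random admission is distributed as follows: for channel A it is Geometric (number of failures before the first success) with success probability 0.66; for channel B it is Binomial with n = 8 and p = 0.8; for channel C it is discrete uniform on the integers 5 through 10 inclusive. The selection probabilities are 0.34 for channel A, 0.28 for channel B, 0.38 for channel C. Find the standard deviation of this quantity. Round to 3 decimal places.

3.385

Per component, A: μ=0.515152, E[X²]=1.04591; B: μ=6.4, E[X²]=42.24; C: μ=7.5, E[X²]=59.1667.
E[X] = 0.34·0.515152 + 0.28·6.4 + 0.38·7.5 = 4.81715.
E[X²] = 0.34·1.04591 + 0.28·42.24 + 0.38·59.1667 = 34.6661.
Var(X) = E[X²] − (E[X])² = 34.6661 − 23.2049 = 11.4612.
SD(X) = √11.4612 = 3.38544.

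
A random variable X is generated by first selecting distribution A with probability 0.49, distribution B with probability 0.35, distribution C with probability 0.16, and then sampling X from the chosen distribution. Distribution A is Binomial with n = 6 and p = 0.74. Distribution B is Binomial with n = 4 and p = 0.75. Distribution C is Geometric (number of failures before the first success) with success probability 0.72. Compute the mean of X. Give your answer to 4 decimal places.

3.2878

Component means — A: 4.44; B: 3; C: 0.388889.
E[X] = 0.49·4.44 + 0.35·3 + 0.16·0.388889 = 3.28782.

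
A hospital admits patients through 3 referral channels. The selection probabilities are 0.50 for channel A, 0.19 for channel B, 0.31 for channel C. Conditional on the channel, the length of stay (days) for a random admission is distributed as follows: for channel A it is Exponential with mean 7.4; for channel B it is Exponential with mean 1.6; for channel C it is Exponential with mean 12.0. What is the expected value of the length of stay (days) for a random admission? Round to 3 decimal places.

Component means — A: 7.4; B: 1.6; C: 12.
E[X] = 0.5·7.4 + 0.19·1.6 + 0.31·12 = 7.724.

7.724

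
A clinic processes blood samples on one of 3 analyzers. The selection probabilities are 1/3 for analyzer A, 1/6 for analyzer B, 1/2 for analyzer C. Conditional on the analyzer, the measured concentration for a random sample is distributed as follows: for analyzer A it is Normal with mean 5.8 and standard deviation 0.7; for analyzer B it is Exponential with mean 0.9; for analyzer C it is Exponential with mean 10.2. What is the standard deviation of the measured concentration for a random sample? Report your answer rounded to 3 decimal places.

Per component, A: μ=5.8, E[X²]=34.13; B: μ=0.9, E[X²]=1.62; C: μ=10.2, E[X²]=208.08.
E[X] = 0.333333·5.8 + 0.166667·0.9 + 0.5·10.2 = 7.18333.
E[X²] = 0.333333·34.13 + 0.166667·1.62 + 0.5·208.08 = 115.687.
Var(X) = E[X²] − (E[X])² = 115.687 − 51.6003 = 64.0864.
SD(X) = √64.0864 = 8.0054.

8.005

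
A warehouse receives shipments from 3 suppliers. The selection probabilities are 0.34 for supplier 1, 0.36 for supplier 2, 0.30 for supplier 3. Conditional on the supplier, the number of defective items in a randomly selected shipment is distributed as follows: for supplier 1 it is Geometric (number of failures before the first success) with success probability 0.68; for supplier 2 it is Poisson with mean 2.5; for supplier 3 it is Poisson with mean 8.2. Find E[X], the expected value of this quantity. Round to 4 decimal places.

Component means — 1: 0.470588; 2: 2.5; 3: 8.2.
E[X] = 0.34·0.470588 + 0.36·2.5 + 0.3·8.2 = 3.52.

3.5200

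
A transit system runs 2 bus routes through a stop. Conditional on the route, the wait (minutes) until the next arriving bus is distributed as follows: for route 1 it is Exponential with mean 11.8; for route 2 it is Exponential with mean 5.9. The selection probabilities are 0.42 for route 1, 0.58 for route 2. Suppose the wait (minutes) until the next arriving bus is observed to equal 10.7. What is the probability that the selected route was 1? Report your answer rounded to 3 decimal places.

0.473

Likelihoods f(10.7 | ·): 1: 0.0342223; 2: 0.0276394.
Posterior ∝ prior × likelihood. Numerator for 1: 0.42·0.0342223 = 0.0143733.
Normalizing constant: 0.42·0.0342223 + 0.58·0.0276394 = 0.0304042.
P(1 | observation) = 0.0143733 / 0.0304042 = 0.472742.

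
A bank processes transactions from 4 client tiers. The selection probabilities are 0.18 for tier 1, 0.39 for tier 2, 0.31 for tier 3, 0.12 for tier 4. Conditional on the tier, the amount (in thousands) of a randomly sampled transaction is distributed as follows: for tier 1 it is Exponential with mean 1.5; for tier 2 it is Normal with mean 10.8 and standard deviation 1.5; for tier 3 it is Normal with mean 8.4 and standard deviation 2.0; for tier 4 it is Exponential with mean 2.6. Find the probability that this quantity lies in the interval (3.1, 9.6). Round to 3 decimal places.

0.362

Conditional on each tier, P(3.1 < X < 9.6): 1: 0.124946; 2: 0.211855; 3: 0.721722; 4: 0.278606.
By total probability, P(3.1 < X < 9.6) = 0.18·0.124946 + 0.39·0.211855 + 0.31·0.721722 + 0.12·0.278606 = 0.36228.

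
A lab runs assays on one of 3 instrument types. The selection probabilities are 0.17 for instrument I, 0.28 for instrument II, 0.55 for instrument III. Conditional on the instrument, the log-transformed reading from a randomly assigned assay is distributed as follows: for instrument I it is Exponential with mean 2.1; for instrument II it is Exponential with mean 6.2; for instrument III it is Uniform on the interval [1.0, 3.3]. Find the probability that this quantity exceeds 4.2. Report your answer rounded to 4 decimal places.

0.1652

Conditional on each instrument, P(X > 4.2): I: 0.135335; II: 0.507926; III: 0.
By total probability, P(X > 4.2) = 0.17·0.135335 + 0.28·0.507926 + 0.55·0 = 0.165226.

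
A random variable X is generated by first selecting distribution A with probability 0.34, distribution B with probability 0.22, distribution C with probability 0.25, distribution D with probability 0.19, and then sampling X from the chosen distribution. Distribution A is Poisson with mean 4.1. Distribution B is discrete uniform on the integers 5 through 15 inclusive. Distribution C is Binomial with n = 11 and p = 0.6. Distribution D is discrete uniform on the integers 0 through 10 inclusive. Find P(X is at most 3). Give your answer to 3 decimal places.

Conditional on each component, P(X ≤ 3): A: 0.414182; B: 0; C: 0.0292815; D: 0.363636.
By total probability, P(X ≤ 3) = 0.34·0.414182 + 0.22·0 + 0.25·0.0292815 + 0.19·0.363636 = 0.217233.

0.217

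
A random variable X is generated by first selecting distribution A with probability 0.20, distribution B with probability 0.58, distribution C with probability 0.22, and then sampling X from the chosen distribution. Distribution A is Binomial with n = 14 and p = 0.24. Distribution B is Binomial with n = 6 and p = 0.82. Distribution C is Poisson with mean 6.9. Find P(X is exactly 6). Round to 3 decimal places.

Conditional on each component, P(X = 6): A: 0.0638751; B: 0.304007; C: 0.151053.
By total probability, P(X = 6) = 0.2·0.0638751 + 0.58·0.304007 + 0.22·0.151053 = 0.222331.

0.222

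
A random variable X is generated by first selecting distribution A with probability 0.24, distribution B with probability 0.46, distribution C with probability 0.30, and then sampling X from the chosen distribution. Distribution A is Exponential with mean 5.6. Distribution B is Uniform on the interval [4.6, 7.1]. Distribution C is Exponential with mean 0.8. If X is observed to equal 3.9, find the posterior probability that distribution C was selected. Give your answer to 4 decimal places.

0.1182

Likelihoods f(3.9 | ·): A: 0.0889932; B: 0; C: 0.00954387.
Posterior ∝ prior × likelihood. Numerator for C: 0.3·0.00954387 = 0.00286316.
Normalizing constant: 0.24·0.0889932 + 0.46·0 + 0.3·0.00954387 = 0.0242215.
P(C | observation) = 0.00286316 / 0.0242215 = 0.118207.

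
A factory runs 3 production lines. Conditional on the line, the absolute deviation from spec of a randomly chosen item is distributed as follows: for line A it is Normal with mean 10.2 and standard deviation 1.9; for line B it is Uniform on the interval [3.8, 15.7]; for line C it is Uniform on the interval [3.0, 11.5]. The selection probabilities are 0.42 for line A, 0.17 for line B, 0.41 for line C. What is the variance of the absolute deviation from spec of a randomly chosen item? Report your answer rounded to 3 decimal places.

7.940

Per component, A: μ=10.2, E[X²]=107.65; B: μ=9.75, E[X²]=106.863; C: μ=7.25, E[X²]=58.5833.
E[X] = 0.42·10.2 + 0.17·9.75 + 0.41·7.25 = 8.914.
E[X²] = 0.42·107.65 + 0.17·106.863 + 0.41·58.5833 = 87.3989.
Var(X) = E[X²] − (E[X])² = 87.3989 − 79.4594 = 7.93954.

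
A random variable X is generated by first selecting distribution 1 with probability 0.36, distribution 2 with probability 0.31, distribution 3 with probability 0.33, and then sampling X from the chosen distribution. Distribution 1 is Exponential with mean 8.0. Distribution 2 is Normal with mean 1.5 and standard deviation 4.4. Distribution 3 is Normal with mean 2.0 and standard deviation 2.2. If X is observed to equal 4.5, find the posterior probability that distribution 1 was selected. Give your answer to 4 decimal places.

0.3234

Likelihoods f(4.5 | ·): 1: 0.0712229; 2: 0.0718639; 3: 0.0950781.
Posterior ∝ prior × likelihood. Numerator for 1: 0.36·0.0712229 = 0.0256402.
Normalizing constant: 0.36·0.0712229 + 0.31·0.0718639 + 0.33·0.0950781 = 0.0792938.
P(1 | observation) = 0.0256402 / 0.0792938 = 0.323357.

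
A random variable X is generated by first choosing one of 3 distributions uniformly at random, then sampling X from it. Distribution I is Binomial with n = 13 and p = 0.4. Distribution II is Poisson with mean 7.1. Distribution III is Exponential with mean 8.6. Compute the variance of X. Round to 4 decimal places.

Per component, I: μ=5.2, E[X²]=30.16; II: μ=7.1, E[X²]=57.51; III: μ=8.6, E[X²]=147.92.
E[X] = 0.333333·5.2 + 0.333333·7.1 + 0.333333·8.6 = 6.96667.
E[X²] = 0.333333·30.16 + 0.333333·57.51 + 0.333333·147.92 = 78.53.
Var(X) = E[X²] − (E[X])² = 78.53 − 48.5344 = 29.9956.

29.9956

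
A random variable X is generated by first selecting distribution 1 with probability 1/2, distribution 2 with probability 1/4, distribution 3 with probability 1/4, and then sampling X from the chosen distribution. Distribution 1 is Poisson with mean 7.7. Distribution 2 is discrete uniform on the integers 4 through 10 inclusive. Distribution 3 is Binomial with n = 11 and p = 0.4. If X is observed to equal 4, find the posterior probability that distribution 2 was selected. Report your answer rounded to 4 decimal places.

0.2790

Likelihoods P(X=4 | ·): 1: 0.0663261; 2: 0.142857; 3: 0.23649.
Posterior ∝ prior × likelihood. Numerator for 2: 0.25·0.142857 = 0.0357143.
Normalizing constant: 0.5·0.0663261 + 0.25·0.142857 + 0.25·0.23649 = 0.128.
P(2 | observation) = 0.0357143 / 0.128 = 0.279018.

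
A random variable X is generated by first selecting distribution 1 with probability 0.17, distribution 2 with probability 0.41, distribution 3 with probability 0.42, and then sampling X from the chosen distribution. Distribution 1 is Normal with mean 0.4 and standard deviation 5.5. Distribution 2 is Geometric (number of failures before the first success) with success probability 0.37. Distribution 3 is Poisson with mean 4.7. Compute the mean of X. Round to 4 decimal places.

2.7401

Component means — 1: 0.4; 2: 1.7027; 3: 4.7.
E[X] = 0.17·0.4 + 0.41·1.7027 + 0.42·4.7 = 2.74011.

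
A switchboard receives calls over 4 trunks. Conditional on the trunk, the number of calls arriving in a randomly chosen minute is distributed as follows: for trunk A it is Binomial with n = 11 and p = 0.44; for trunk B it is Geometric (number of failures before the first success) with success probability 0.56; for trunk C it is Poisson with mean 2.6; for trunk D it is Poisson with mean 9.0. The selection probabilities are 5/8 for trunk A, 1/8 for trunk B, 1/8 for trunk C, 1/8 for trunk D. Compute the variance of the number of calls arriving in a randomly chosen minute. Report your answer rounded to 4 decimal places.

8.0933

Per component, A: μ=4.84, E[X²]=26.136; B: μ=0.785714, E[X²]=2.02041; C: μ=2.6, E[X²]=9.36; D: μ=9, E[X²]=90.
E[X] = 0.625·4.84 + 0.125·0.785714 + 0.125·2.6 + 0.125·9 = 4.57321.
E[X²] = 0.625·26.136 + 0.125·2.02041 + 0.125·9.36 + 0.125·90 = 29.0076.
Var(X) = E[X²] − (E[X])² = 29.0076 − 20.9143 = 8.09326.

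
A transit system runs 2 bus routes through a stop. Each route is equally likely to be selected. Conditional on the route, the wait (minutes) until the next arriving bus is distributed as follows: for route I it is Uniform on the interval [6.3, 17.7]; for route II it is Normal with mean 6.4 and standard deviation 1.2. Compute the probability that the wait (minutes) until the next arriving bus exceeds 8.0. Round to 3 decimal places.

0.471

Conditional on each route, P(X > 8.0): I: 0.850877; II: 0.0912112.
By total probability, P(X > 8.0) = 0.5·0.850877 + 0.5·0.0912112 = 0.471044.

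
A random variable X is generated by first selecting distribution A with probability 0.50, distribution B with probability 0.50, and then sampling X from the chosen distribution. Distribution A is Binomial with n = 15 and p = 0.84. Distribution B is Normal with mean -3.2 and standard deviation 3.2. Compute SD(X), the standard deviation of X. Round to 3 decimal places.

Per component, A: μ=12.6, E[X²]=160.776; B: μ=-3.2, E[X²]=20.48.
E[X] = 0.5·12.6 + 0.5·-3.2 = 4.7.
E[X²] = 0.5·160.776 + 0.5·20.48 = 90.628.
Var(X) = E[X²] − (E[X])² = 90.628 − 22.09 = 68.538.
SD(X) = √68.538 = 8.27877.

8.279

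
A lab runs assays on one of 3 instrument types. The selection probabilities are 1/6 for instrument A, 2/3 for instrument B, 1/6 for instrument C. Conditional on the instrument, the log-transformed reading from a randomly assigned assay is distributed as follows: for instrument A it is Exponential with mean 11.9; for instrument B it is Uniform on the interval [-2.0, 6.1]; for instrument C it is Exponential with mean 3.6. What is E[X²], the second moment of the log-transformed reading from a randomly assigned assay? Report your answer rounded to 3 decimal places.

For each component E[X²] = Var + (mean)², giving A: 283.22; B: 9.67; C: 25.92.
Overall E[X²] = 0.166667·283.22 + 0.666667·9.67 + 0.166667·25.92 = 57.97.

57.970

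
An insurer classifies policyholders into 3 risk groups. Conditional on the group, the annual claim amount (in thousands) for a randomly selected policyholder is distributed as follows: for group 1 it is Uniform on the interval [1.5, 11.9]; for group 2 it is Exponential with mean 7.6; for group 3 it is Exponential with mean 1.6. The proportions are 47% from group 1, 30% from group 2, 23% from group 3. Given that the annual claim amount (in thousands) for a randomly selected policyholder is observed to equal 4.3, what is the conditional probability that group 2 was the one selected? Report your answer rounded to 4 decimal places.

Likelihoods f(4.3 | ·): 1: 0.0961538; 2: 0.0747252; 3: 0.0425318.
Posterior ∝ prior × likelihood. Numerator for 2: 0.3·0.0747252 = 0.0224176.
Normalizing constant: 0.47·0.0961538 + 0.3·0.0747252 + 0.23·0.0425318 = 0.0773922.
P(2 | observation) = 0.0224176 / 0.0773922 = 0.289662.

0.2897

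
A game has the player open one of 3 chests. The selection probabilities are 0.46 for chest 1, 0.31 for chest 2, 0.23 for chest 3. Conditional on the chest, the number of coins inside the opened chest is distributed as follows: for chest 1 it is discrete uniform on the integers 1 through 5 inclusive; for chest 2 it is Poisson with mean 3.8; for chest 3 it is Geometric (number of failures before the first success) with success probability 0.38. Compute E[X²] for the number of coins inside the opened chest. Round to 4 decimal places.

12.3142

For each component E[X²] = Var + (mean)², giving 1: 11; 2: 18.24; 3: 6.95568.
Overall E[X²] = 0.46·11 + 0.31·18.24 + 0.23·6.95568 = 12.3142.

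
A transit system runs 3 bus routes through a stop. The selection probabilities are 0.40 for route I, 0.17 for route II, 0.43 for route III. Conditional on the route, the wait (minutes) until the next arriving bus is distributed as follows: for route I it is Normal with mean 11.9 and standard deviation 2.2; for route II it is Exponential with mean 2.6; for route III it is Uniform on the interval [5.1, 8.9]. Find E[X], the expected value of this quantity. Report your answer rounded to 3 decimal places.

8.212

Component means — I: 11.9; II: 2.6; III: 7.
E[X] = 0.4·11.9 + 0.17·2.6 + 0.43·7 = 8.212.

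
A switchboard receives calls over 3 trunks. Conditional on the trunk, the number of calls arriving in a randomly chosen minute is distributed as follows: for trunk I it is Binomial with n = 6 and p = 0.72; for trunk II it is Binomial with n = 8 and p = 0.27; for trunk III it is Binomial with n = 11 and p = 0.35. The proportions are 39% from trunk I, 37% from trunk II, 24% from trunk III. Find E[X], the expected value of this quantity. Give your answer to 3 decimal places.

Component means — I: 4.32; II: 2.16; III: 3.85.
E[X] = 0.39·4.32 + 0.37·2.16 + 0.24·3.85 = 3.408.

3.408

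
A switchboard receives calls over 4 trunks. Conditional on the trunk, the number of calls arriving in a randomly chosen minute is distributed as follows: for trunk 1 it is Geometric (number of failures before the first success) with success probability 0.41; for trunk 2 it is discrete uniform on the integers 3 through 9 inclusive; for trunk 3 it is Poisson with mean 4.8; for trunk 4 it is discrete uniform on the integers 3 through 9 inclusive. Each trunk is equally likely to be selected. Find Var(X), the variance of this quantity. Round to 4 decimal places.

Per component, 1: μ=1.43902, E[X²]=5.58061; 2: μ=6, E[X²]=40; 3: μ=4.8, E[X²]=27.84; 4: μ=6, E[X²]=40.
E[X] = 0.25·1.43902 + 0.25·6 + 0.25·4.8 + 0.25·6 = 4.55976.
E[X²] = 0.25·5.58061 + 0.25·40 + 0.25·27.84 + 0.25·40 = 28.3552.
Var(X) = E[X²] − (E[X])² = 28.3552 − 20.7914 = 7.56378.

7.5638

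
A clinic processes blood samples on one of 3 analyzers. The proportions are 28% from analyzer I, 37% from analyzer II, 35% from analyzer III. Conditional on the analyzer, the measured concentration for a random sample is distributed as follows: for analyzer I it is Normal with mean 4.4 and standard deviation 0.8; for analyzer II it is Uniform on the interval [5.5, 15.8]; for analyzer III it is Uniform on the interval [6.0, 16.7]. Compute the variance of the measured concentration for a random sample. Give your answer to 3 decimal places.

Per component, I: μ=4.4, E[X²]=20; II: μ=10.65, E[X²]=122.263; III: μ=11.35, E[X²]=138.363.
E[X] = 0.28·4.4 + 0.37·10.65 + 0.35·11.35 = 9.145.
E[X²] = 0.28·20 + 0.37·122.263 + 0.35·138.363 = 99.2646.
Var(X) = E[X²] − (E[X])² = 99.2646 − 83.631 = 15.6336.

15.634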